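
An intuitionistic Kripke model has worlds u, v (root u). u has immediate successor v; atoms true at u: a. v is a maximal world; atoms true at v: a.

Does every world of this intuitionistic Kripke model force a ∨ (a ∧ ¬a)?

u ⊩ a ∨ (a ∧ ¬a) via the disjunct a.
Since the root u forces a ∨ (a ∧ ¬a) and forcing is persistent (monotone upward), every world forces it.

Yes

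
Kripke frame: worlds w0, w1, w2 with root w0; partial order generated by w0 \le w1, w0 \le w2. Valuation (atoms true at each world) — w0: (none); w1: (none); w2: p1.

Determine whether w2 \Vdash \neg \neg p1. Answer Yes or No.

w2 \Vdash \neg \neg p1: no world accessible from w2 forces \neg p1.

Yes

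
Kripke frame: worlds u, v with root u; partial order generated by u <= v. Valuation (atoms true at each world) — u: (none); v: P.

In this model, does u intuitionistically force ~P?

No

u ||-/- ~P since v is accessible from u and v ||- P.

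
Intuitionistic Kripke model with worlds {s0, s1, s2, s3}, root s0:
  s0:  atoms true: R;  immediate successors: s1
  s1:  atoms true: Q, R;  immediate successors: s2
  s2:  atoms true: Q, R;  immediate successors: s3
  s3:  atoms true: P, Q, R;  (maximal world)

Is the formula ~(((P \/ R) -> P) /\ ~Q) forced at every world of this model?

Yes

s0 ||- ~(((P \/ R) -> P) /\ ~Q): no world accessible from s0 forces ((P \/ R) -> P) /\ ~Q.
Since the root s0 forces ~(((P \/ R) -> P) /\ ~Q) and forcing is persistent (monotone upward), every world forces it.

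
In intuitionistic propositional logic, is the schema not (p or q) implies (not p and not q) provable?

This is a constructively valid De Morgan direction (negated disjunction to conjunction of negations), which is intuitionistically derivable.
From not (p or q): if p held then p or q would, contradiction — so not p; similarly not q.

Yes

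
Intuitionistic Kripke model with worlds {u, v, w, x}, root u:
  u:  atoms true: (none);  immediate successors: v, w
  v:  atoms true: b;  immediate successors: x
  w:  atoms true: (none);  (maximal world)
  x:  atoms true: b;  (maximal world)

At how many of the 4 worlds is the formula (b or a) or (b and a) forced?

u: does not force it — u does not force (b or a) or (b and a): neither disjunct is forced at u.
v: forces it.
w: does not force it — w does not force (b or a) or (b and a): neither disjunct is forced at w.
x: forces it.
Worlds forcing the formula: {v, x}.

2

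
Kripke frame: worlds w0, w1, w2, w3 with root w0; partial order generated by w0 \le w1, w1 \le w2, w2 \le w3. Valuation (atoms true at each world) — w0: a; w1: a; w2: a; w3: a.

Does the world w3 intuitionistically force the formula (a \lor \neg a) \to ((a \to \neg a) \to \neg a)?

Yes

w3 \Vdash (a \lor \neg a) \to ((a \to \neg a) \to \neg a): every world accessible from w3 that forces a \lor \neg a (namely w3) also forces (a \to \neg a) \to \neg a.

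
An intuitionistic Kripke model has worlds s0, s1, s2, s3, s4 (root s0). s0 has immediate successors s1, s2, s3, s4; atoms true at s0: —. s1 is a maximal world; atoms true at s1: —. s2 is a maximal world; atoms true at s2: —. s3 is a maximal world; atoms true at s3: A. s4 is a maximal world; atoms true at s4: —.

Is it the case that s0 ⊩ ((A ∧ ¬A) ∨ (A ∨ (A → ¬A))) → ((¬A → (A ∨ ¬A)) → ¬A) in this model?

s0 ⊮ ((A ∧ ¬A) ∨ (A ∨ (A → ¬A))) → ((¬A → (A ∨ ¬A)) → ¬A): at the accessible world s3, s3 ⊩ (A ∧ ¬A) ∨ (A ∨ (A → ¬A)) but s3 ⊮ (¬A → (A ∨ ¬A)) → ¬A.
s3 ⊮ (¬A → (A ∨ ¬A)) → ¬A: already at s3 itself, s3 ⊩ ¬A → (A ∨ ¬A) but s3 ⊮ ¬A.
s3 ⊮ ¬A since s3 is accessible from s3 and s3 ⊩ A.

No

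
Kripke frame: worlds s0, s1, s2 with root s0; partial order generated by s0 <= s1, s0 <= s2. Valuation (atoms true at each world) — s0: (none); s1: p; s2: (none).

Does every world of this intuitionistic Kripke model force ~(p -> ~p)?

No

Not every world: s0 ||-/- ~(p -> ~p).
s0 ||-/- ~(p -> ~p) since s2 is accessible from s0 and s2 ||- p -> ~p.
s2 ||- p -> ~p vacuously: no world accessible from s2 forces the antecedent p.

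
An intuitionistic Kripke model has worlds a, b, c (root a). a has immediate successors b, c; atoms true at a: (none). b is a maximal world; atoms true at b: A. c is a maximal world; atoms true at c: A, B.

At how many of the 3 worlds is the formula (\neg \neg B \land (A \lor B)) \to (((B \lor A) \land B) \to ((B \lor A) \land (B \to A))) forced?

3

a: forces it.
b: forces it.
c: forces it.
Worlds forcing the formula: {a, b, c}.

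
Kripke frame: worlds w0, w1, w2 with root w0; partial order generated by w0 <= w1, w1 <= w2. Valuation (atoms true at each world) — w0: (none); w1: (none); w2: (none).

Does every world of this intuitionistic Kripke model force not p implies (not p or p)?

Yes

w0 forces not p implies (not p or p): every world accessible from w0 that forces not p (namely w0, w1, w2) also forces not p or p.
Since the root w0 forces not p implies (not p or p) and forcing is persistent (monotone upward), every world forces it.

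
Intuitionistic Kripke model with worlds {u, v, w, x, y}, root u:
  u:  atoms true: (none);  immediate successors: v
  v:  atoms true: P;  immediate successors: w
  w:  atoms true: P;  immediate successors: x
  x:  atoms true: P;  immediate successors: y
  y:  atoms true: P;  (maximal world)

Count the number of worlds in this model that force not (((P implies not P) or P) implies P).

u: does not force it — u does not force not (((P implies not P) or P) implies P) since u is accessible from u and u forces ((P implies not P) or P) implies P.
v: does not force it — v does not force not (((P implies not P) or P) implies P) since v is accessible from v and v forces ((P implies not P) or P) implies P.
w: does not force it.
x: does not force it.
y: does not force it.
Worlds forcing the formula: { }.

0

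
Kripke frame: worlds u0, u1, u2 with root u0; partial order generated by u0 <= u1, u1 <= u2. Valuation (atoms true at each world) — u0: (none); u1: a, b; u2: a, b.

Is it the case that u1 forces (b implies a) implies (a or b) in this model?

u1 forces (b implies a) implies (a or b): every world accessible from u1 that forces b implies a (namely u1, u2) also forces a or b.

Yes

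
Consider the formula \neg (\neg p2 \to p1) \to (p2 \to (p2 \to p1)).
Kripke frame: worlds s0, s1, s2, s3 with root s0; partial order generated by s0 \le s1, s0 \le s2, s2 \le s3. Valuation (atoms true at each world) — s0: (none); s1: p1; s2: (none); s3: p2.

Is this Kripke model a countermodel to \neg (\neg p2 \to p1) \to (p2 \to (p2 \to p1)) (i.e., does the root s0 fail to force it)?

No

s0 \Vdash \neg (\neg p2 \to p1) \to (p2 \to (p2 \to p1)) vacuously: no world accessible from s0 forces the antecedent \neg (\neg p2 \to p1).
So the root s0 forces \neg (\neg p2 \to p1) \to (p2 \to (p2 \to p1)); the model is not a countermodel.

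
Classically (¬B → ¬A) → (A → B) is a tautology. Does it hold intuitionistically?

No

This is the converse of contraposition, which is not intuitionistically valid.
A Kripke countermodel: worlds 0, 1; order generated by 0 ≤ 1; atoms true at each world — 0:{A}; 1:{A,B}.
0 ⊮ (¬B → ¬A) → (A → B): already at 0 itself, 0 ⊩ ¬B → ¬A but 0 ⊮ A → B.
0 ⊮ A → B: already at 0 itself, 0 ⊩ A but 0 ⊮ B.
0 lacks atom B, so 0 ⊮ B.
So the root 0 does not force the formula.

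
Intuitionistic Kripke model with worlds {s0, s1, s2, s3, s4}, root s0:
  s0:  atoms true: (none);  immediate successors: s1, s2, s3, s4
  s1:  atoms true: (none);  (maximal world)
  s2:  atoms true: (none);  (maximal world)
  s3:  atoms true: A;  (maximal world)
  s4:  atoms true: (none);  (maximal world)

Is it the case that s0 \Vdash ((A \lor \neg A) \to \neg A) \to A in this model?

No

s0 \nVdash ((A \lor \neg A) \to \neg A) \to A: at the accessible world s1, s1 \Vdash (A \lor \neg A) \to \neg A but s1 \nVdash A.
s1 lacks atom A, so s1 \nVdash A.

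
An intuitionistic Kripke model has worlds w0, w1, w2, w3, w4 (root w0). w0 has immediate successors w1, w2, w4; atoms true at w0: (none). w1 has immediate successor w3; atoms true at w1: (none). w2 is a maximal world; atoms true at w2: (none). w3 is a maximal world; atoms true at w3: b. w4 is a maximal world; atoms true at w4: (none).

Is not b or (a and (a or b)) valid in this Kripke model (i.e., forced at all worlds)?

No

Not every world: w0 does not force not b or (a and (a or b)).
w0 does not force not b or (a and (a or b)): neither disjunct is forced at w0.
w0 does not force not b since w3 is accessible from w0 and w3 forces b.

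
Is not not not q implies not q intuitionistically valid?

Yes

This is triple-negation reduction, which is intuitionistically derivable.
Assume not not not q and suppose q. Then not not q (double-negation introduction), contradicting not not not q. So not q.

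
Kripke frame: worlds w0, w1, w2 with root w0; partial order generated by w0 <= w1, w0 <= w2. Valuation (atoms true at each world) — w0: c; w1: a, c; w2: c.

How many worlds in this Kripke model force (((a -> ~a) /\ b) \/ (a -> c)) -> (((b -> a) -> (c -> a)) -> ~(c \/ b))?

1

w0: does not force it — w0 ||-/- (((a -> ~a) /\ b) \/ (a -> c)) -> (((b -> a) -> (c -> a)) -> ~(c \/ b)): already at w0 itself, w0 ||- ((a -> ~a) /\ b) \/ (a -> c) but w0 ||-/- ((b -> a) -> (c -> a)) -> ~(c \/ b).
w1: does not force it — w1 ||-/- (((a -> ~a) /\ b) \/ (a -> c)) -> (((b -> a) -> (c -> a)) -> ~(c \/ b)): already at w1 itself, w1 ||- ((a -> ~a) /\ b) \/ (a -> c) but w1 ||-/- ((b -> a) -> (c -> a)) -> ~(c \/ b).
w2: forces it.
Worlds forcing the formula: {w2}.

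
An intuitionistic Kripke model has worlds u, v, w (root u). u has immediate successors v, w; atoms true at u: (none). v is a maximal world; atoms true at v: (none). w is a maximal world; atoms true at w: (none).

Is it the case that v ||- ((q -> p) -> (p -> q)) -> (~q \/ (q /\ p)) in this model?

Yes

v ||- ((q -> p) -> (p -> q)) -> (~q \/ (q /\ p)): every world accessible from v that forces (q -> p) -> (p -> q) (namely v) also forces ~q \/ (q /\ p).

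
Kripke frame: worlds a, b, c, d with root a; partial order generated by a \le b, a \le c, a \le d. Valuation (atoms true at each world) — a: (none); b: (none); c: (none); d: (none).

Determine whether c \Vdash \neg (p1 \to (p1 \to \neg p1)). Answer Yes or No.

c \nVdash \neg (p1 \to (p1 \to \neg p1)) since c is accessible from c and c \Vdash p1 \to (p1 \to \neg p1).
c \Vdash p1 \to (p1 \to \neg p1) vacuously: no world accessible from c forces the antecedent p1.

No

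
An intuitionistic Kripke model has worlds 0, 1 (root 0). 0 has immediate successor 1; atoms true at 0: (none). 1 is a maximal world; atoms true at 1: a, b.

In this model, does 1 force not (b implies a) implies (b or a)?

1 forces not (b implies a) implies (b or a) vacuously: no world accessible from 1 forces the antecedent not (b implies a).

Yes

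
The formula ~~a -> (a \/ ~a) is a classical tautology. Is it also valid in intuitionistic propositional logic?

No

This is a variant of double-negation elimination (deriving excluded middle from double negation), which is not intuitionistically valid.
A Kripke countermodel: worlds s0, s1; order generated by s0 <= s1; atoms true at each world — s0:{}; s1:{a}.
s0 ||-/- ~~a -> (a \/ ~a): already at s0 itself, s0 ||- ~~a but s0 ||-/- a \/ ~a.
s0 ||-/- a \/ ~a: neither disjunct is forced at s0.
s0 lacks atom a, so s0 ||-/- a.
So the root s0 does not force the formula.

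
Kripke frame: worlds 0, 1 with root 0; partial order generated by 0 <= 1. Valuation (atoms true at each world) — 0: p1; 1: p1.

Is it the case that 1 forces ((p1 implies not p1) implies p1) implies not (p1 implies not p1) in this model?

Yes

1 forces ((p1 implies not p1) implies p1) implies not (p1 implies not p1): every world accessible from 1 that forces (p1 implies not p1) implies p1 (namely 1) also forces not (p1 implies not p1).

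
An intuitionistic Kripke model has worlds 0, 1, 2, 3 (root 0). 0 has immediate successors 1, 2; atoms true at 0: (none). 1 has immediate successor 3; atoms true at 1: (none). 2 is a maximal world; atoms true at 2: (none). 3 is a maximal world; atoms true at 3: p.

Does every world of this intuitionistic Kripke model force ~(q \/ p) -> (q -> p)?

Yes

0 ||- ~(q \/ p) -> (q -> p): every world accessible from 0 that forces ~(q \/ p) (namely 2) also forces q -> p.
Since the root 0 forces ~(q \/ p) -> (q -> p) and forcing is persistent (monotone upward), every world forces it.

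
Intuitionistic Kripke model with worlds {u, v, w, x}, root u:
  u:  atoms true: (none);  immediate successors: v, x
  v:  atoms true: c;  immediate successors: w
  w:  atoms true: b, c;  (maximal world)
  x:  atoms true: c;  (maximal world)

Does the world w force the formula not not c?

Yes

w forces not not c: no world accessible from w forces not c.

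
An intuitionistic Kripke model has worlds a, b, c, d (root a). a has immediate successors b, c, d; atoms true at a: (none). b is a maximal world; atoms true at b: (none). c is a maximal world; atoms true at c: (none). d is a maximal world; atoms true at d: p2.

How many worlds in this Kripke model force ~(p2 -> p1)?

a: does not force it — a ||-/- ~(p2 -> p1) since b is accessible from a and b ||- p2 -> p1.
b: does not force it — b ||-/- ~(p2 -> p1) since b is accessible from b and b ||- p2 -> p1.
c: does not force it.
d: forces it.
Worlds forcing the formula: {d}.

1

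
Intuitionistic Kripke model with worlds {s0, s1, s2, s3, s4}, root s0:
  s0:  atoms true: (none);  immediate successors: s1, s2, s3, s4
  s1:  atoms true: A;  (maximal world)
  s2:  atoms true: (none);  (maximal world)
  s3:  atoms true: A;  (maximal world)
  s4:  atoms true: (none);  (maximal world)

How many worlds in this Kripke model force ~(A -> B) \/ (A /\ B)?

2

s0: does not force it — s0 ||-/- ~(A -> B) \/ (A /\ B): neither disjunct is forced at s0.
s1: forces it.
s2: does not force it — s2 ||-/- ~(A -> B) \/ (A /\ B): neither disjunct is forced at s2.
s3: forces it.
s4: does not force it.
Worlds forcing the formula: {s1, s3}.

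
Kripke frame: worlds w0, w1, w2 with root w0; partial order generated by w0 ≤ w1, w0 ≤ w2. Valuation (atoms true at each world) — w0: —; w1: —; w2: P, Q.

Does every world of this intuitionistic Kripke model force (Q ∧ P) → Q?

Yes

w0 ⊩ (Q ∧ P) → Q: every world accessible from w0 that forces Q ∧ P (namely w2) also forces Q.
Since the root w0 forces (Q ∧ P) → Q and forcing is persistent (monotone upward), every world forces it.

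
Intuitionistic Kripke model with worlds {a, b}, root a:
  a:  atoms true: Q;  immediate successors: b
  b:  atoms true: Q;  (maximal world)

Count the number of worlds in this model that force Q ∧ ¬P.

2

a: forces it.
b: forces it.
Worlds forcing the formula: {a, b}.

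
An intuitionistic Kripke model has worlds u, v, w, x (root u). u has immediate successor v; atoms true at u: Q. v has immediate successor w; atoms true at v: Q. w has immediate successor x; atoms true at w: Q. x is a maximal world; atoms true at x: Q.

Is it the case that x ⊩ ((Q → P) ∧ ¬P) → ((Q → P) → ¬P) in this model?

x ⊩ ((Q → P) ∧ ¬P) → ((Q → P) → ¬P) vacuously: no world accessible from x forces the antecedent (Q → P) ∧ ¬P.

Yes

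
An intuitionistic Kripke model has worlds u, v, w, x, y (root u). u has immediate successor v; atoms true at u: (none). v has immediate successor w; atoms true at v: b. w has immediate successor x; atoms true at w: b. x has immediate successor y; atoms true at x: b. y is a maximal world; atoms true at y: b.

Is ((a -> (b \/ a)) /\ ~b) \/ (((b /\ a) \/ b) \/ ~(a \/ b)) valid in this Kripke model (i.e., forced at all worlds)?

No

Not every world: u ||-/- ((a -> (b \/ a)) /\ ~b) \/ (((b /\ a) \/ b) \/ ~(a \/ b)).
u ||-/- ((a -> (b \/ a)) /\ ~b) \/ (((b /\ a) \/ b) \/ ~(a \/ b)): neither disjunct is forced at u.
u ||-/- (a -> (b \/ a)) /\ ~b since u fails ~b.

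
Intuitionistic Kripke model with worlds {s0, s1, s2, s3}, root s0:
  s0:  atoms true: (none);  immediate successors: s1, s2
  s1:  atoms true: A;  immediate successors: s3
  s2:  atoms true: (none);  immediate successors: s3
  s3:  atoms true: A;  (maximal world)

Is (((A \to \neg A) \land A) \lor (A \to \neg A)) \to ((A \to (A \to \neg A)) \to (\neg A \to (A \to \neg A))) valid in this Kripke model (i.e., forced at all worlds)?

s0 \Vdash (((A \to \neg A) \land A) \lor (A \to \neg A)) \to ((A \to (A \to \neg A)) \to (\neg A \to (A \to \neg A))) vacuously: no world accessible from s0 forces the antecedent ((A \to \neg A) \land A) \lor (A \to \neg A).
Since the root s0 forces (((A \to \neg A) \land A) \lor (A \to \neg A)) \to ((A \to (A \to \neg A)) \to (\neg A \to (A \to \neg A))) and forcing is persistent (monotone upward), every world forces it.

Yes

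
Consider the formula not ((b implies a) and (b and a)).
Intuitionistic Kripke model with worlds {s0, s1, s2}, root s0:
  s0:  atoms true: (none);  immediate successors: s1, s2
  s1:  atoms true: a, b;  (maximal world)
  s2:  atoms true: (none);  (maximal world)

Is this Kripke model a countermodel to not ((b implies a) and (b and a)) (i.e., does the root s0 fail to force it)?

Yes

s0 does not force not ((b implies a) and (b and a)) since s1 is accessible from s0 and s1 forces (b implies a) and (b and a).
s1 forces (b implies a) and (b and a) since s1 forces both conjuncts.
So the root s0 does not force not ((b implies a) and (b and a)); the model is a countermodel.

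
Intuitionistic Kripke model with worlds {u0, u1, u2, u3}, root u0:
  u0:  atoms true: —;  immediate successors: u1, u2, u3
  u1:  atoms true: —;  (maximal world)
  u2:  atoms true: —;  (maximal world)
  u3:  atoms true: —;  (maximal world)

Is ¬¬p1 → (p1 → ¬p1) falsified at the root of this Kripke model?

No

u0 ⊩ ¬¬p1 → (p1 → ¬p1) vacuously: no world accessible from u0 forces the antecedent ¬¬p1.
So the root u0 forces ¬¬p1 → (p1 → ¬p1); the model is not a countermodel.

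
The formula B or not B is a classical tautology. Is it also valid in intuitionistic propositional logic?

This is the law of excluded middle, which is not intuitionistically valid.
A Kripke countermodel: worlds s0, s1; order generated by s0 <= s1; atoms true at each world — s0:{}; s1:{B}.
s0 does not force B or not B: neither disjunct is forced at s0.
s0 lacks atom B, so s0 does not force B.
So the root s0 does not force the formula.

No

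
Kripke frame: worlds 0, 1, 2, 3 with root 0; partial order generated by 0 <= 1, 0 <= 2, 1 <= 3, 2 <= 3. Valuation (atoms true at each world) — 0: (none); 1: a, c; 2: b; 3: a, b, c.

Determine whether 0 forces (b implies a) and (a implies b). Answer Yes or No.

No

0 does not force (b implies a) and (a implies b) since 0 fails b implies a.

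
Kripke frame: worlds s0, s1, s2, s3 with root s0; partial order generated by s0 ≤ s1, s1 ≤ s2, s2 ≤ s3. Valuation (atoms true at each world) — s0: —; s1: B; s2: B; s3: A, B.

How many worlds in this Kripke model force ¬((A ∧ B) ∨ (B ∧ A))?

0

s0: does not force it — s0 ⊮ ¬((A ∧ B) ∨ (B ∧ A)) since s3 is accessible from s0 and s3 ⊩ (A ∧ B) ∨ (B ∧ A).
s1: does not force it — s1 ⊮ ¬((A ∧ B) ∨ (B ∧ A)) since s3 is accessible from s1 and s3 ⊩ (A ∧ B) ∨ (B ∧ A).
s2: does not force it.
s3: does not force it.
Worlds forcing the formula: { }.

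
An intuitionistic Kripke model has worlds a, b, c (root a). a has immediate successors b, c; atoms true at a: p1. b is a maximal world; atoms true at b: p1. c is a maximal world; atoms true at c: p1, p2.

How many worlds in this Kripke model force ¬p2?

1

a: does not force it — a ⊮ ¬p2 since c is accessible from a and c ⊩ p2.
b: forces it.
c: does not force it — c ⊮ ¬p2 since c is accessible from c and c ⊩ p2.
Worlds forcing the formula: {b}.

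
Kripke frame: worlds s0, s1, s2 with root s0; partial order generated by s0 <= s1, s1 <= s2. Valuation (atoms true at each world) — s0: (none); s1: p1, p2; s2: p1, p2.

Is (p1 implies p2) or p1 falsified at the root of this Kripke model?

No

s0 forces (p1 implies p2) or p1 via the disjunct p1 implies p2.
So the root s0 forces (p1 implies p2) or p1; the model is not a countermodel.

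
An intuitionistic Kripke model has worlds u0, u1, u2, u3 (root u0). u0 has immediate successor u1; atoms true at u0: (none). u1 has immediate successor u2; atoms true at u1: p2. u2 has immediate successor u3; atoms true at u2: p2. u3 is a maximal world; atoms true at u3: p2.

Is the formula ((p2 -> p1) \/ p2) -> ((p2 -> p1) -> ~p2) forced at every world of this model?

u0 ||- ((p2 -> p1) \/ p2) -> ((p2 -> p1) -> ~p2): every world accessible from u0 that forces (p2 -> p1) \/ p2 (namely u1, u2, u3) also forces (p2 -> p1) -> ~p2.
Since the root u0 forces ((p2 -> p1) \/ p2) -> ((p2 -> p1) -> ~p2) and forcing is persistent (monotone upward), every world forces it.

Yes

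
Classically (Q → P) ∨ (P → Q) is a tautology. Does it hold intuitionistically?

No

This is the Gödel–Dummett linearity axiom, which is not intuitionistically valid.
A Kripke countermodel: worlds u0, u1, u2; order generated by u0 ≤ u1, u0 ≤ u2; atoms true at each world — u0:{}; u1:{Q}; u2:{P}.
u0 ⊮ (Q → P) ∨ (P → Q): neither disjunct is forced at u0.
u0 ⊮ Q → P: at the accessible world u1, u1 ⊩ Q but u1 ⊮ P.
u1 lacks atom P, so u1 ⊮ P.
So the root u0 does not force the formula.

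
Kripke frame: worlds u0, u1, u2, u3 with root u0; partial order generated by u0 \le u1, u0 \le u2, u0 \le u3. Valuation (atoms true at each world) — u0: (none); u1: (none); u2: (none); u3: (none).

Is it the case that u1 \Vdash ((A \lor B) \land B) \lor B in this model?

No

u1 \nVdash ((A \lor B) \land B) \lor B: neither disjunct is forced at u1.
u1 \nVdash (A \lor B) \land B since u1 fails A \lor B.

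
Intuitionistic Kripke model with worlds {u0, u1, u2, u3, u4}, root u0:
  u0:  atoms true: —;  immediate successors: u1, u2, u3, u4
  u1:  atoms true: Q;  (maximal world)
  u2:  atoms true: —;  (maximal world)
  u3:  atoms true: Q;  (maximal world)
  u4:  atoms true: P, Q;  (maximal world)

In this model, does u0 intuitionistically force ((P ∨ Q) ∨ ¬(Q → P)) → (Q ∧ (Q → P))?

No

u0 ⊮ ((P ∨ Q) ∨ ¬(Q → P)) → (Q ∧ (Q → P)): at the accessible world u1, u1 ⊩ (P ∨ Q) ∨ ¬(Q → P) but u1 ⊮ Q ∧ (Q → P).
u1 ⊮ Q ∧ (Q → P) since u1 fails Q → P.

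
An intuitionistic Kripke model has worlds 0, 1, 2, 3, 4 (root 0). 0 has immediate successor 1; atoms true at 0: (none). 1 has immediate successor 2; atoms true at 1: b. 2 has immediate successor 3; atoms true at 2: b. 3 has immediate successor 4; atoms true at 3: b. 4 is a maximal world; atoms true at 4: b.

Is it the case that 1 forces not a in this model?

Yes

1 forces not a: no world accessible from 1 forces a.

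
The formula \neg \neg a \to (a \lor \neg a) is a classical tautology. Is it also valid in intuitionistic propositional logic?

No

This is a variant of double-negation elimination (deriving excluded middle from double negation), which is not intuitionistically valid.
A Kripke countermodel: worlds u, v; order generated by u \le v; atoms true at each world — u:{}; v:{a}.
u \nVdash \neg \neg a \to (a \lor \neg a): already at u itself, u \Vdash \neg \neg a but u \nVdash a \lor \neg a.
u \nVdash a \lor \neg a: neither disjunct is forced at u.
u lacks atom a, so u \nVdash a.
So the root u does not force the formula.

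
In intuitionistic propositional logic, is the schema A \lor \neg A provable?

No

This is the law of excluded middle, which is not intuitionistically valid.
A Kripke countermodel: worlds s0, s1; order generated by s0 \le s1; atoms true at each world — s0:{}; s1:{A}.
s0 \nVdash A \lor \neg A: neither disjunct is forced at s0.
s0 lacks atom A, so s0 \nVdash A.
So the root s0 does not force the formula.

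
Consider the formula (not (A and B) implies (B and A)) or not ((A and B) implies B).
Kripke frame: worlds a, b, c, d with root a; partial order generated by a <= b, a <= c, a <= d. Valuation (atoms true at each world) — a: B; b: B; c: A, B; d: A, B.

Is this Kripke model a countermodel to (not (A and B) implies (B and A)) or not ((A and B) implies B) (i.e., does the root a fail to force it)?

a does not force (not (A and B) implies (B and A)) or not ((A and B) implies B): neither disjunct is forced at a.
a does not force not (A and B) implies (B and A): at the accessible world b, b forces not (A and B) but b does not force B and A.
b does not force B and A since b fails A.
So the root a does not force (not (A and B) implies (B and A)) or not ((A and B) implies B); the model is a countermodel.

Yes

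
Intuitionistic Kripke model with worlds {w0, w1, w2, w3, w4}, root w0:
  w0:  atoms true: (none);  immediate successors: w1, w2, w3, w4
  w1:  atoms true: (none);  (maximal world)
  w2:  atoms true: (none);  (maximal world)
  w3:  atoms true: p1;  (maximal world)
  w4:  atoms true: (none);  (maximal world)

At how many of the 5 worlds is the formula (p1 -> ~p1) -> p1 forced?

1

w0: does not force it — w0 ||-/- (p1 -> ~p1) -> p1: at the accessible world w1, w1 ||- p1 -> ~p1 but w1 ||-/- p1.
w1: does not force it.
w2: does not force it.
w3: forces it.
w4: does not force it.
Worlds forcing the formula: {w3}.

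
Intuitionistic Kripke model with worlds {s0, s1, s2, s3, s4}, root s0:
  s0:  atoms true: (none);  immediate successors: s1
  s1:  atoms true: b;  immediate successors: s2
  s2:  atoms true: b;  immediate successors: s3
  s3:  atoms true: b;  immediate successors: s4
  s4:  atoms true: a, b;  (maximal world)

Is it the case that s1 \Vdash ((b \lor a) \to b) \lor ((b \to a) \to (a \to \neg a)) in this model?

Yes

s1 \Vdash ((b \lor a) \to b) \lor ((b \to a) \to (a \to \neg a)) via the disjunct (b \lor a) \to b.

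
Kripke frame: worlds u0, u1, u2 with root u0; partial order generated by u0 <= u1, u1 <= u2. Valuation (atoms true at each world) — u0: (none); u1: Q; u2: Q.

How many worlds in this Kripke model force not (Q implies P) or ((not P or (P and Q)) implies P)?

u0: forces it.
u1: forces it.
u2: forces it.
Worlds forcing the formula: {u0, u1, u2}.

3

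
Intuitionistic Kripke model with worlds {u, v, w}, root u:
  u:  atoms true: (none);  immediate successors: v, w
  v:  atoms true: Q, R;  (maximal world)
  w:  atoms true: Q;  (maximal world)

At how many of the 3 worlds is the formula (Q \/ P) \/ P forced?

2

u: does not force it — u ||-/- (Q \/ P) \/ P: neither disjunct is forced at u.
v: forces it.
w: forces it.
Worlds forcing the formula: {v, w}.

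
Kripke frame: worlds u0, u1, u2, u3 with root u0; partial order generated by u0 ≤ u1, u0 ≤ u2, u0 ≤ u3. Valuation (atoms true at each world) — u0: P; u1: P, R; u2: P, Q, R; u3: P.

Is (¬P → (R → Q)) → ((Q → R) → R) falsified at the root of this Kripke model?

u0 ⊮ (¬P → (R → Q)) → ((Q → R) → R): already at u0 itself, u0 ⊩ ¬P → (R → Q) but u0 ⊮ (Q → R) → R.
u0 ⊮ (Q → R) → R: already at u0 itself, u0 ⊩ Q → R but u0 ⊮ R.
u0 lacks atom R, so u0 ⊮ R.
So the root u0 does not force (¬P → (R → Q)) → ((Q → R) → R); the model is a countermodel.

Yes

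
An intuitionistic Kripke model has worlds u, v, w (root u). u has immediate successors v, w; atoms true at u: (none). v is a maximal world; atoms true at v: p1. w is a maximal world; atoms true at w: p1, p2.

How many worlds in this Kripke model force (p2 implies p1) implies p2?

1

u: does not force it — u does not force (p2 implies p1) implies p2: already at u itself, u forces p2 implies p1 but u does not force p2.
v: does not force it.
w: forces it.
Worlds forcing the formula: {w}.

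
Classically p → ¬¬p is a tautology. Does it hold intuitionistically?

Yes

This is double-negation introduction, which is intuitionistically derivable.
If a world forces p then every accessible world forces p (persistence), so none forces ¬p; hence ¬¬p.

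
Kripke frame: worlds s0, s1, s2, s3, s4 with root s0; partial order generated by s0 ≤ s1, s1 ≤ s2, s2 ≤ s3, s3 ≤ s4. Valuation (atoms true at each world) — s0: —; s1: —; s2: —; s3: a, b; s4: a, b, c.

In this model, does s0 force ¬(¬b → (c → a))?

s0 ⊮ ¬(¬b → (c → a)) since s0 is accessible from s0 and s0 ⊩ ¬b → (c → a).
s0 ⊩ ¬b → (c → a) vacuously: no world accessible from s0 forces the antecedent ¬b.

No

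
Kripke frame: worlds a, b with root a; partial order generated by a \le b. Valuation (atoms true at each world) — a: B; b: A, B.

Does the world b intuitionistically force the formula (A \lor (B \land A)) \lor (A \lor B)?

Yes

b \Vdash (A \lor (B \land A)) \lor (A \lor B) via the disjunct A \lor (B \land A).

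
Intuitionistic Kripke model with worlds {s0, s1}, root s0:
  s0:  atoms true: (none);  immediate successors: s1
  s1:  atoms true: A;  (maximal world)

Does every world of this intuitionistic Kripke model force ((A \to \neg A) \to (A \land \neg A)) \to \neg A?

Not every world: s0 \nVdash ((A \to \neg A) \to (A \land \neg A)) \to \neg A.
s0 \nVdash ((A \to \neg A) \to (A \land \neg A)) \to \neg A: already at s0 itself, s0 \Vdash (A \to \neg A) \to (A \land \neg A) but s0 \nVdash \neg A.
s0 \nVdash \neg A since s1 is accessible from s0 and s1 \Vdash A.

No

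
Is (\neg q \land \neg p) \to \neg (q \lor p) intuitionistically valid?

This is a constructively valid De Morgan direction (conjunction of negations to negated disjunction), which is intuitionistically derivable.
If both \neg q and \neg p hold at a world, no accessible world forces q or forces p, so none forces q \lor p.

Yes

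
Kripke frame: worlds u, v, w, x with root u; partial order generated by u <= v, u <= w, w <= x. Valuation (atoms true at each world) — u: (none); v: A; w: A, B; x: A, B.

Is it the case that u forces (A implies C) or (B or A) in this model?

No

u does not force (A implies C) or (B or A): neither disjunct is forced at u.
u does not force A implies C: at the accessible world v, v forces A but v does not force C.
v lacks atom C, so v does not force C.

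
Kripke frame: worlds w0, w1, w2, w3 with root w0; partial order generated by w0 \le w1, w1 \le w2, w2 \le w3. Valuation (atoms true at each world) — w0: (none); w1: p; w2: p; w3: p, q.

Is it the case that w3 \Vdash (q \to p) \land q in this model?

Yes

w3 \Vdash (q \to p) \land q since w3 forces both conjuncts.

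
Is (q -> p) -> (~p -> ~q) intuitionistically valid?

Yes

This is the forward direction of contraposition, which is intuitionistically derivable.
Assume q -> p and ~p. If q held then p would follow, contradicting ~p; so ~q.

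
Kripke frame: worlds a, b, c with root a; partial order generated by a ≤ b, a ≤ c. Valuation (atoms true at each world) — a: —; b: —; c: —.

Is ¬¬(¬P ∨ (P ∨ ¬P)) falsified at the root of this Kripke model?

a ⊩ ¬¬(¬P ∨ (P ∨ ¬P)): no world accessible from a forces ¬(¬P ∨ (P ∨ ¬P)).
So the root a forces ¬¬(¬P ∨ (P ∨ ¬P)); the model is not a countermodel.

No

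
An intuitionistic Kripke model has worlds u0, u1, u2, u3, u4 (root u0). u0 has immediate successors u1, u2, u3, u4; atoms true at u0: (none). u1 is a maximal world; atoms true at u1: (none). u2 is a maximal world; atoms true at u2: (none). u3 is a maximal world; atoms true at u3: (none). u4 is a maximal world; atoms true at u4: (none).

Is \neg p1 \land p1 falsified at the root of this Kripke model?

u0 \nVdash \neg p1 \land p1 since u0 fails p1.
So the root u0 does not force \neg p1 \land p1; the model is a countermodel.

Yes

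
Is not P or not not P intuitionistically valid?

This is the weak law of excluded middle, which is not intuitionistically valid.
A Kripke countermodel: worlds a, b, c; order generated by a <= b, a <= c; atoms true at each world — a:{}; b:{P}; c:{}.
a does not force not P or not not P: neither disjunct is forced at a.
a does not force not P since b is accessible from a and b forces P.
So the root a does not force the formula.

No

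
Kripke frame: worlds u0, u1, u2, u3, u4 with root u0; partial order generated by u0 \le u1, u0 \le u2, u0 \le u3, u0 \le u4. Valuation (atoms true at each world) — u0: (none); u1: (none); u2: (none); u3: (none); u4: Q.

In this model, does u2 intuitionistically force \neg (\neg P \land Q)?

u2 \Vdash \neg (\neg P \land Q): no world accessible from u2 forces \neg P \land Q.

Yes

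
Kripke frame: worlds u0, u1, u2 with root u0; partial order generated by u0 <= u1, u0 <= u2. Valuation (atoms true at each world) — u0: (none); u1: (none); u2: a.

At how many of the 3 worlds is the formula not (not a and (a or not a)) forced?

u0: does not force it — u0 does not force not (not a and (a or not a)) since u1 is accessible from u0 and u1 forces not a and (a or not a).
u1: does not force it.
u2: forces it.
Worlds forcing the formula: {u2}.

1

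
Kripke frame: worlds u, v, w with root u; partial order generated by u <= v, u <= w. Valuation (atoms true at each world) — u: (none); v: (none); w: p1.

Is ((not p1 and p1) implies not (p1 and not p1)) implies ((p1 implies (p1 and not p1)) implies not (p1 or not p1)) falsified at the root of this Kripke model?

u does not force ((not p1 and p1) implies not (p1 and not p1)) implies ((p1 implies (p1 and not p1)) implies not (p1 or not p1)): already at u itself, u forces (not p1 and p1) implies not (p1 and not p1) but u does not force (p1 implies (p1 and not p1)) implies not (p1 or not p1).
u does not force (p1 implies (p1 and not p1)) implies not (p1 or not p1): at the accessible world v, v forces p1 implies (p1 and not p1) but v does not force not (p1 or not p1).
v does not force not (p1 or not p1) since v is accessible from v and v forces p1 or not p1.
v forces p1 or not p1 via the disjunct not p1.
So the root u does not force ((not p1 and p1) implies not (p1 and not p1)) implies ((p1 implies (p1 and not p1)) implies not (p1 or not p1)); the model is a countermodel.

Yes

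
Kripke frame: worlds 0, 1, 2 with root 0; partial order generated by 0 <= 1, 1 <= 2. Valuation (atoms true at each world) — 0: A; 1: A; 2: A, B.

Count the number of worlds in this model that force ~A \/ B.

0: does not force it — 0 ||-/- ~A \/ B: neither disjunct is forced at 0.
1: does not force it — 1 ||-/- ~A \/ B: neither disjunct is forced at 1.
2: forces it.
Worlds forcing the formula: {2}.

1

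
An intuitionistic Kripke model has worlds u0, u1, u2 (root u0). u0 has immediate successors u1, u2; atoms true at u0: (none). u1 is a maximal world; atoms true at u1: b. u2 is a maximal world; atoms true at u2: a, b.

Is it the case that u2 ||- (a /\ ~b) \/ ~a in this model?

u2 ||-/- (a /\ ~b) \/ ~a: neither disjunct is forced at u2.
u2 ||-/- a /\ ~b since u2 fails ~b.

No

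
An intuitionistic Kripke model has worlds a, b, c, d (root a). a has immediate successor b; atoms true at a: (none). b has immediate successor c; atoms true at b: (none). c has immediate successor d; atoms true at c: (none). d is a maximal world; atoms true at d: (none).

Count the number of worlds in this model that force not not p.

0

a: does not force it — a does not force not not p since a is accessible from a and a forces not p.
b: does not force it — b does not force not not p since b is accessible from b and b forces not p.
c: does not force it — c does not force not not p since c is accessible from c and c forces not p.
d: does not force it.
Worlds forcing the formula: { }.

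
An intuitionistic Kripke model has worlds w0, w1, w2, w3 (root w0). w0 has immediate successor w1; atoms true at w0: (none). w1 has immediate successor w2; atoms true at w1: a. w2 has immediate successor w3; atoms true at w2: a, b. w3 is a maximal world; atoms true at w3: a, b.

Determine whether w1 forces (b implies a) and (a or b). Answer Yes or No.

Yes

w1 forces (b implies a) and (a or b) since w1 forces both conjuncts.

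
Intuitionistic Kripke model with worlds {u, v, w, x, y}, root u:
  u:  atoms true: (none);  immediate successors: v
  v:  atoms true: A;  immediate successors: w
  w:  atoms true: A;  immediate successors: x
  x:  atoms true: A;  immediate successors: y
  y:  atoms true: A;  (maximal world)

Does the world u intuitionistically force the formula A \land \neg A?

No

u \nVdash A \land \neg A since u fails A.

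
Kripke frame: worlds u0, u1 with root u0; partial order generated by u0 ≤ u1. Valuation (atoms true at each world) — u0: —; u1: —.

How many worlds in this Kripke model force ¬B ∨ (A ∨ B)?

2

u0: forces it.
u1: forces it.
Worlds forcing the formula: {u0, u1}.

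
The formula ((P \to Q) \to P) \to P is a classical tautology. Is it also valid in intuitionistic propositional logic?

No

This is Peirce's law, which is not intuitionistically valid.
A Kripke countermodel: worlds s0, s1; order generated by s0 \le s1; atoms true at each world — s0:{}; s1:{P}.
s0 \nVdash ((P \to Q) \to P) \to P: already at s0 itself, s0 \Vdash (P \to Q) \to P but s0 \nVdash P.
s0 lacks atom P, so s0 \nVdash P.
So the root s0 does not force the formula.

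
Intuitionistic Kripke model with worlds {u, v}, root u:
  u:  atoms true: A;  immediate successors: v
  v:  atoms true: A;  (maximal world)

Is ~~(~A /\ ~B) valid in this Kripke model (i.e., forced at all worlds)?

No

Not every world: u ||-/- ~~(~A /\ ~B).
u ||-/- ~~(~A /\ ~B) since u is accessible from u and u ||- ~(~A /\ ~B).
u ||- ~(~A /\ ~B): no world accessible from u forces ~A /\ ~B.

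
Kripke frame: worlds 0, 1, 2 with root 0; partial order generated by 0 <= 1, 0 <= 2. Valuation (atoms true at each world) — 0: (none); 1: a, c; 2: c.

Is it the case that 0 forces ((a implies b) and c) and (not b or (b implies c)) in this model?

0 does not force ((a implies b) and c) and (not b or (b implies c)) since 0 fails (a implies b) and c.

No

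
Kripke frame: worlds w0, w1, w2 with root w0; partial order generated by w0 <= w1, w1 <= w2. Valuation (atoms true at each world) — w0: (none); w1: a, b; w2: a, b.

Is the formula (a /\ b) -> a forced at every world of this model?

w0 ||- (a /\ b) -> a: every world accessible from w0 that forces a /\ b (namely w1, w2) also forces a.
Since the root w0 forces (a /\ b) -> a and forcing is persistent (monotone upward), every world forces it.

Yes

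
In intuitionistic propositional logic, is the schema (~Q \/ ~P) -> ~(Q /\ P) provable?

This is a constructively valid De Morgan direction (disjunction of negations to negated conjunction), which is intuitionistically derivable.
If ~Q holds at a world then no accessible world forces Q, hence none forces Q /\ P; likewise for ~P.

Yes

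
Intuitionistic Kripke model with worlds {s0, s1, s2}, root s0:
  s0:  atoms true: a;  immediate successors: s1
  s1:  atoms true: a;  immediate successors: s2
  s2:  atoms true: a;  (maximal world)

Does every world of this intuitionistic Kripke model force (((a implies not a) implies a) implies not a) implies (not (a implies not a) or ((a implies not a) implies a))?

s0 forces (((a implies not a) implies a) implies not a) implies (not (a implies not a) or ((a implies not a) implies a)) vacuously: no world accessible from s0 forces the antecedent ((a implies not a) implies a) implies not a.
Since the root s0 forces (((a implies not a) implies a) implies not a) implies (not (a implies not a) or ((a implies not a) implies a)) and forcing is persistent (monotone upward), every world forces it.

Yes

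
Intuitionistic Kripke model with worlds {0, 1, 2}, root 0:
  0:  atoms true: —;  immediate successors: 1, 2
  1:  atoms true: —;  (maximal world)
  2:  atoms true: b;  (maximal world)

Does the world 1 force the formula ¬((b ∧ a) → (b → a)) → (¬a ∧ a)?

1 ⊩ ¬((b ∧ a) → (b → a)) → (¬a ∧ a) vacuously: no world accessible from 1 forces the antecedent ¬((b ∧ a) → (b → a)).

Yes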